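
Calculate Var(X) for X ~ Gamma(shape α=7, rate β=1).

For X ~ Gamma(shape α=7, rate β=1):
Var(X) = 7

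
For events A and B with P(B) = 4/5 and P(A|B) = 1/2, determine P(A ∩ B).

By definition, P(A|B) = P(A ∩ B) / P(B)
So P(A ∩ B) = P(A|B) × P(B)
= 1/2 × 4/5
= 2/5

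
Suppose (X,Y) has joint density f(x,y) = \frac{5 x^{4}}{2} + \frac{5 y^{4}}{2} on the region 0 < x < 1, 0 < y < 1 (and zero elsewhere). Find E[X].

E[X] = ∫_0^1 ∫_0^1 x × f(x,y) dy dx
= ∫_0^1 ∫_0^1 x × (\frac{5 x^{4}}{2} + \frac{5 y^{4}}{2}) dy dx
= \frac{2}{3}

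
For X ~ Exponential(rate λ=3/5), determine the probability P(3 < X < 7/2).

P(3 < X < 7/2) = ∫_{3}^{7/2} f(x) dx
where f(x) = \frac{3 e^{- \frac{3 x}{5}}}{5}
= - \frac{1}{e^{\frac{21}{10}}} + e^{- \frac{9}{5}}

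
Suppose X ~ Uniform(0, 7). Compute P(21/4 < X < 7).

P(21/4 < X < 7) = ∫_{21/4}^{7} f(x) dx
where f(x) = \frac{1}{7}
= \frac{1}{4}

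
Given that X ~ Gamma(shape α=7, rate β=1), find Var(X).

For X ~ Gamma(shape α=7, rate β=1):
Var(X) = 7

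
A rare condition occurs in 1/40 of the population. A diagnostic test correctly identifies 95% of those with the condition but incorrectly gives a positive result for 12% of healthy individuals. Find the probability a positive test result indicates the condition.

Let D = the rare event, + = positive/flagged.
P(D) = 1/40
P(+|D) = 95/100 = 19/20
P(+|D') = 12/100 = 3/25
P(+) = P(+|D)P(D) + P(+|D')P(D')
     = \frac{19}{20} × \frac{1}{40} + \frac{3}{25} × \frac{39}{40}
     = \frac{563}{4000}
P(D|+) = P(+|D)P(D)/P(+) = \frac{95}{563}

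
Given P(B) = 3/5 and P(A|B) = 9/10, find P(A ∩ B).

By definition, P(A|B) = P(A ∩ B) / P(B)
So P(A ∩ B) = P(A|B) × P(B)
= 9/10 × 3/5
= 27/50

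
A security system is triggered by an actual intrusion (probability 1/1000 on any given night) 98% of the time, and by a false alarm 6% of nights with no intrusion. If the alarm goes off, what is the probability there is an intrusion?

Let D = the rare event, + = positive/flagged.
P(D) = 1/1000
P(+|D) = 98/100 = 49/50
P(+|D') = 6/100 = 3/50
P(+) = P(+|D)P(D) + P(+|D')P(D')
     = \frac{49}{50} × \frac{1}{1000} + \frac{3}{50} × \frac{999}{1000}
     = \frac{1523}{25000}
P(D|+) = P(+|D)P(D)/P(+) = \frac{49}{3046}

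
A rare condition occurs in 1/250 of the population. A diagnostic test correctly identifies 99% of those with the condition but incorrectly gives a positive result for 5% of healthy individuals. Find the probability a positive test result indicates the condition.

Let D = the rare event, + = positive/flagged.
P(D) = 1/250
P(+|D) = 99/100
P(+|D') = 5/100 = 1/20
P(+) = P(+|D)P(D) + P(+|D')P(D')
     = \frac{99}{100} × \frac{1}{250} + \frac{1}{20} × \frac{249}{250}
     = \frac{168}{3125}
P(D|+) = P(+|D)P(D)/P(+) = \frac{33}{448}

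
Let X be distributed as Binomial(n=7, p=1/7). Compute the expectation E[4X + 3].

For X ~ Binomial(n=7, p=1/7):
E[X] = 1
E[4X + 3] = 4 × E[X] + 3 = 7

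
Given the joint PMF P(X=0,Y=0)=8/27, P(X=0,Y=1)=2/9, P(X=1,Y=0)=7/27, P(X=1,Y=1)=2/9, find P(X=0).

P(X=0) = P(X=0,Y=0) + P(X=0,Y=1)
= 8/27 + 2/9
= 14/27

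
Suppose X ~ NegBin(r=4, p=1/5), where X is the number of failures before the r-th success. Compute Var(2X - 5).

For X ~ NegBin(r=4, p=1/5), where X is the number of failures before the r-th success:
Var(X) = 80
Var(2X - 5) = (2)² × Var(X) = 4 × 80 = 320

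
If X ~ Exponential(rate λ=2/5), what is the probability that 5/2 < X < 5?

P(5/2 < X < 5) = ∫_{5/2}^{5} f(x) dx
where f(x) = \frac{2 e^{- \frac{2 x}{5}}}{5}
= - \frac{1 - e}{e^{2}}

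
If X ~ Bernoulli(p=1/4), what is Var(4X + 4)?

For X ~ Bernoulli(p=1/4):
Var(X) = \frac{3}{16}
Var(4X + 4) = (4)² × Var(X) = 16 × \frac{3}{16} = 3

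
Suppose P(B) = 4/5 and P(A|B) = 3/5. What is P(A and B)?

By definition, P(A|B) = P(A ∩ B) / P(B)
So P(A ∩ B) = P(A|B) × P(B)
= 3/5 × 4/5
= 12/25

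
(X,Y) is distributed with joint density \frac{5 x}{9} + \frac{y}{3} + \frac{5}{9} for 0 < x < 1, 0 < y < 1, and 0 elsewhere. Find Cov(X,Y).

E[XY] = ∫∫ xy × f(x,y) dx dy = \frac{31}{108}
E[X] = \frac{59}{108}
E[Y] = \frac{19}{36}
Cov(X,Y) = E[XY] - E[X]E[Y] = - \frac{5}{3888}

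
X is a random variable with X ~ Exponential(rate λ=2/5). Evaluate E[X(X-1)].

E[X(X-1)] = E[X² - X] = E[X²] - E[X]
E[X] = \frac{5}{2}
E[X²] = Var(X) + (E[X])² = \frac{25}{4} + (\frac{5}{2})² = \frac{25}{2}
E[X(X-1)] = \frac{25}{2} - \frac{5}{2} = 10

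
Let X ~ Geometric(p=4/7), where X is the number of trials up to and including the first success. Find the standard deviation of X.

For X ~ Geometric(p=4/7), where X is the number of trials up to and including the first success:
Var(X) = \frac{21}{16}
SD(X) = √(Var(X)) = √(\frac{21}{16}) = \frac{\sqrt{21}}{4}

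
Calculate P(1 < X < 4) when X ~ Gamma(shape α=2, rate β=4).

P(1 < X < 4) = ∫_{1}^{4} f(x) dx
where f(x) = 16 x e^{- 4 x}
= \frac{-17 + 5 e^{12}}{e^{16}}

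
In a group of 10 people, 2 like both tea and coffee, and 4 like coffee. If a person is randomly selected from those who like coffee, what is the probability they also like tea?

P(A ∩ B) = 2/10 = 1/5
P(B) = 4/10 = 2/5
P(A|B) = P(A ∩ B) / P(B) = (1/5) / (2/5) = 1/2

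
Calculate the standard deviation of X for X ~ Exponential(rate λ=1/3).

For X ~ Exponential(rate λ=1/3):
Var(X) = 9
SD(X) = √(Var(X)) = √(9) = 3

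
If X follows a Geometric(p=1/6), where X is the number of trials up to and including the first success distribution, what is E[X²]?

Using the identity E[X²] = Var(X) + (E[X])²:
E[X] = 6
Var(X) = 30
E[X²] = 30 + (6)²
= 66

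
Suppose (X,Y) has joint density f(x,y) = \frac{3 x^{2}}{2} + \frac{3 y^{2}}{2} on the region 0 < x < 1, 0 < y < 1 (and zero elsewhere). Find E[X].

E[X] = ∫_0^1 ∫_0^1 x × f(x,y) dy dx
= ∫_0^1 ∫_0^1 x × (\frac{3 x^{2}}{2} + \frac{3 y^{2}}{2}) dy dx
= \frac{5}{8}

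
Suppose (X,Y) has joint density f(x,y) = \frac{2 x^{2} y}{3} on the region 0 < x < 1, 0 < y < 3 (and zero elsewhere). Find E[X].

f_X(x) = ∫_0^3 \frac{2 x^{2} y}{3} dy = 3 x^{2}
E[X] = ∫_0^1 x × (3 x^{2}) dx = \frac{3}{4}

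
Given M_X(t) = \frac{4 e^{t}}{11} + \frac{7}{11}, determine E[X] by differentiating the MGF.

To find E[X], compute M^(1)(0):
M^(1)(t) = \frac{4 e^{t}}{11}
M^(1)(0) = \frac{4}{11}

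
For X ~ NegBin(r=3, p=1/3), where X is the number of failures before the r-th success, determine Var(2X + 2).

For X ~ NegBin(r=3, p=1/3), where X is the number of failures before the r-th success:
Var(X) = 18
Var(2X + 2) = (2)² × Var(X) = 4 × 18 = 72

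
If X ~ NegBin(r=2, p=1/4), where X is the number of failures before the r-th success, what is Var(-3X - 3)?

For X ~ NegBin(r=2, p=1/4), where X is the number of failures before the r-th success:
Var(X) = 24
Var(-3X - 3) = (-3)² × Var(X) = 9 × 24 = 216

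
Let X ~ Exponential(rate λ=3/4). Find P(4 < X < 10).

P(4 < X < 10) = ∫_{4}^{10} f(x) dx
where f(x) = \frac{3 e^{- \frac{3 x}{4}}}{4}
= - \frac{1}{e^{\frac{15}{2}}} + e^{-3}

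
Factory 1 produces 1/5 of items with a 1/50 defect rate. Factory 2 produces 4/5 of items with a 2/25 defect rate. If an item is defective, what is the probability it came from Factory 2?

Using Bayes' theorem:
P(F1) = 1/5, P(D|F1) = 1/50
P(F2) = 4/5, P(D|F2) = 2/25
P(D) = P(D|F1)P(F1) + P(D|F2)P(F2)
     = \frac{17}{250}
P(F2|D) = P(D|F2)P(F2) / P(D)
= \frac{16}{17}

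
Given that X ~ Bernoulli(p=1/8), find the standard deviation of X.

For X ~ Bernoulli(p=1/8):
Var(X) = \frac{7}{64}
SD(X) = √(Var(X)) = √(\frac{7}{64}) = \frac{\sqrt{7}}{8}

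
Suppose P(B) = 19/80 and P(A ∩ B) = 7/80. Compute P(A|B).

P(A|B) = P(A ∩ B) / P(B)
= (7/80) / (19/80)
= 7/19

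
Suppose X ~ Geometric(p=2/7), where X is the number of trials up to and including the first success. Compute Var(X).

For X ~ Geometric(p=2/7), where X is the number of trials up to and including the first success:
Var(X) = \frac{35}{4}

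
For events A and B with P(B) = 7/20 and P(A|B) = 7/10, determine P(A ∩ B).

By definition, P(A|B) = P(A ∩ B) / P(B)
So P(A ∩ B) = P(A|B) × P(B)
= 7/10 × 7/20
= 49/200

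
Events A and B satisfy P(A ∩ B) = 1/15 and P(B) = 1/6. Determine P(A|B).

P(A|B) = P(A ∩ B) / P(B)
= (1/15) / (1/6)
= 2/5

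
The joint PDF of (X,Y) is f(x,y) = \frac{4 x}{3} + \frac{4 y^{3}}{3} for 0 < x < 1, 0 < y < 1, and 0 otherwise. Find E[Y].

E[Y] = ∫_0^1 ∫_0^1 y × f(x,y) dx dy
= \frac{3}{5}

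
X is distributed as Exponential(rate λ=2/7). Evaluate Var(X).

For X ~ Exponential(rate λ=2/7):
Var(X) = \frac{49}{4}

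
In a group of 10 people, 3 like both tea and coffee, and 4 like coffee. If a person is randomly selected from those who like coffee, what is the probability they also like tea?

P(A ∩ B) = 3/10
P(B) = 4/10 = 2/5
P(A|B) = P(A ∩ B) / P(B) = (3/10) / (2/5) = 3/4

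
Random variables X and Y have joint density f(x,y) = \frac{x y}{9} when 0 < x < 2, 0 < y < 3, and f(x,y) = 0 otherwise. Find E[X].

f_X(x) = ∫_0^3 \frac{x y}{9} dy = \frac{x}{2}
E[X] = ∫_0^2 x × (\frac{x}{2}) dx = \frac{4}{3}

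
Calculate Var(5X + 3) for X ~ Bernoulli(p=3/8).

For X ~ Bernoulli(p=3/8):
Var(X) = \frac{15}{64}
Var(5X + 3) = (5)² × Var(X) = 25 × \frac{15}{64} = \frac{375}{64}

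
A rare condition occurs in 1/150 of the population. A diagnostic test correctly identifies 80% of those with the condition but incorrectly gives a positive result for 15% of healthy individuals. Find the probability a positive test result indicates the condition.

Let D = the rare event, + = positive/flagged.
P(D) = 1/150
P(+|D) = 80/100 = 4/5
P(+|D') = 15/100 = 3/20
P(+) = P(+|D)P(D) + P(+|D')P(D')
     = \frac{4}{5} × \frac{1}{150} + \frac{3}{20} × \frac{149}{150}
     = \frac{463}{3000}
P(D|+) = P(+|D)P(D)/P(+) = \frac{16}{463}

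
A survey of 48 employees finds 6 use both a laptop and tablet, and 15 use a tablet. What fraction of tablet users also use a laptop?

P(A ∩ B) = 6/48 = 1/8
P(B) = 15/48 = 5/16
P(A|B) = P(A ∩ B) / P(B) = (1/8) / (5/16) = 2/5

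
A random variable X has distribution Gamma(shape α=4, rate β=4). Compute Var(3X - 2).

For X ~ Gamma(shape α=4, rate β=4):
Var(X) = \frac{1}{4}
Var(3X - 2) = (3)² × Var(X) = 9 × \frac{1}{4} = \frac{9}{4}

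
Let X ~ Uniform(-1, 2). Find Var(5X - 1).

For X ~ Uniform(-1, 2):
Var(X) = \frac{3}{4}
Var(5X - 1) = (5)² × Var(X) = 25 × \frac{3}{4} = \frac{75}{4}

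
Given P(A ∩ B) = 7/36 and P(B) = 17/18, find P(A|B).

P(A|B) = P(A ∩ B) / P(B)
= (7/36) / (17/18)
= 7/34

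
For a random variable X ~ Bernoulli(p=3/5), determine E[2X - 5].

For X ~ Bernoulli(p=3/5):
E[X] = \frac{3}{5}
E[2X - 5] = 2 × E[X] - 5 = - \frac{19}{5}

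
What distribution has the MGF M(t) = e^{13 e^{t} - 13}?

The MGF M(t) = e^{13 e^{t} - 13} is the standard form for the Poisson distribution.
Comparing with the known MGF formula identifies: Poisson(λ=13)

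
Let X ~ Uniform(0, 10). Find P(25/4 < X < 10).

P(25/4 < X < 10) = ∫_{25/4}^{10} f(x) dx
where f(x) = \frac{1}{10}
= \frac{3}{8}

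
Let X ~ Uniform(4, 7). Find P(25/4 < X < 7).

P(25/4 < X < 7) = ∫_{25/4}^{7} f(x) dx
where f(x) = \frac{1}{3}
= \frac{1}{4}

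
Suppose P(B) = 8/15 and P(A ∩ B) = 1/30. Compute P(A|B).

P(A|B) = P(A ∩ B) / P(B)
= (1/30) / (8/15)
= 1/16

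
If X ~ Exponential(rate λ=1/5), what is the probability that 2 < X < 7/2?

P(2 < X < 7/2) = ∫_{2}^{7/2} f(x) dx
where f(x) = \frac{e^{- \frac{x}{5}}}{5}
= - \frac{1}{e^{\frac{7}{10}}} + e^{- \frac{2}{5}}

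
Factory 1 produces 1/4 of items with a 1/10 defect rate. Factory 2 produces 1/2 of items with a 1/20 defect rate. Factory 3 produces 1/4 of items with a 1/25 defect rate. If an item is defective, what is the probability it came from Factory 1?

Using Bayes' theorem:
P(F1) = 1/4, P(D|F1) = 1/10
P(F2) = 1/2, P(D|F2) = 1/20
P(F3) = 1/4, P(D|F3) = 1/25
P(D) = P(D|F1)P(F1) + P(D|F2)P(F2) + P(D|F3)P(F3)
     = \frac{3}{50}
P(F1|D) = P(D|F1)P(F1) / P(D)
= \frac{5}{12}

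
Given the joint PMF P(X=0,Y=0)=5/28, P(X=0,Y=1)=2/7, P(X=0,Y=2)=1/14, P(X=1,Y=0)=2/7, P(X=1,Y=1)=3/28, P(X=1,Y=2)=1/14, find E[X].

First find marginal of X:
P(X=0) = 15/28
P(X=1) = 13/28
E[X] = 0 × 15/28 + 1 × 13/28 = 13/28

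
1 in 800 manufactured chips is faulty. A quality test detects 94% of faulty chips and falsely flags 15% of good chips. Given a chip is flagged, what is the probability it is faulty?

Let D = the rare event, + = positive/flagged.
P(D) = 1/800
P(+|D) = 94/100 = 47/50
P(+|D') = 15/100 = 3/20
P(+) = P(+|D)P(D) + P(+|D')P(D')
     = \frac{47}{50} × \frac{1}{800} + \frac{3}{20} × \frac{799}{800}
     = \frac{12079}{80000}
P(D|+) = P(+|D)P(D)/P(+) = \frac{2}{257}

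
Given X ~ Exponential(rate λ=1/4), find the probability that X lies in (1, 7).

P(1 < X < 7) = ∫_{1}^{7} f(x) dx
where f(x) = \frac{e^{- \frac{x}{4}}}{4}
= - \frac{1 - e^{\frac{3}{2}}}{e^{\frac{7}{4}}}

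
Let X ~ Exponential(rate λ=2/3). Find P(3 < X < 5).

P(3 < X < 5) = ∫_{3}^{5} f(x) dx
where f(x) = \frac{2 e^{- \frac{2 x}{3}}}{3}
= - \frac{1}{e^{\frac{10}{3}}} + e^{-2}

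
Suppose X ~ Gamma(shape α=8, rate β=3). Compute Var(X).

For X ~ Gamma(shape α=8, rate β=3):
Var(X) = \frac{8}{9}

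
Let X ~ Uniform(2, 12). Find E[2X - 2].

For X ~ Uniform(2, 12):
E[X] = 7
E[2X - 2] = 2 × E[X] - 2 = 12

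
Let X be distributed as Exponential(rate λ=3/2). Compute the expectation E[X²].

Using the identity E[X²] = Var(X) + (E[X])²:
E[X] = \frac{2}{3}
Var(X) = \frac{4}{9}
E[X²] = \frac{4}{9} + (\frac{2}{3})²
= \frac{8}{9}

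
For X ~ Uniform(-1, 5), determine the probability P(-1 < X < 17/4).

P(-1 < X < 17/4) = ∫_{-1}^{17/4} f(x) dx
where f(x) = \frac{1}{6}
= \frac{7}{8}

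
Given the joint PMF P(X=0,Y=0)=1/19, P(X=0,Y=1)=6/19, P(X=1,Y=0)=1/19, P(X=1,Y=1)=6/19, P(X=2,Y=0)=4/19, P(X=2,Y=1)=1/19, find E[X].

First find marginal of X:
P(X=0) = 7/19
P(X=1) = 7/19
P(X=2) = 5/19
E[X] = 0 × 7/19 + 1 × 7/19 + 2 × 5/19 = 17/19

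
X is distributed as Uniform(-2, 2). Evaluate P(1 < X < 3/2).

P(1 < X < 3/2) = ∫_{1}^{3/2} f(x) dx
where f(x) = \frac{1}{4}
= \frac{1}{8}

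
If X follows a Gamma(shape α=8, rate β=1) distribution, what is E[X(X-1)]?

E[X(X-1)] = E[X² - X] = E[X²] - E[X]
E[X] = 8
E[X²] = Var(X) + (E[X])² = 8 + (8)² = 72
E[X(X-1)] = 72 - 8 = 64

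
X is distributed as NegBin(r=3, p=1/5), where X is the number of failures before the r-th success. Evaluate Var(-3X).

For X ~ NegBin(r=3, p=1/5), where X is the number of failures before the r-th success:
Var(X) = 60
Var(-3X) = (-3)² × Var(X) = 9 × 60 = 540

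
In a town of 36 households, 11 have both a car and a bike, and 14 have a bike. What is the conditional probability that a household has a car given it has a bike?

P(A ∩ B) = 11/36
P(B) = 14/36 = 7/18
P(A|B) = P(A ∩ B) / P(B) = (11/36) / (7/18) = 11/14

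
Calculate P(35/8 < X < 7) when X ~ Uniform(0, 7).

P(35/8 < X < 7) = ∫_{35/8}^{7} f(x) dx
where f(x) = \frac{1}{7}
= \frac{3}{8}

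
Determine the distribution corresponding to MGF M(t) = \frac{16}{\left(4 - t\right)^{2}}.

The MGF M(t) = \frac{16}{\left(4 - t\right)^{2}} is the standard form for the Gamma distribution.
Comparing with the known MGF formula identifies: Gamma(shape α=2, rate β=4)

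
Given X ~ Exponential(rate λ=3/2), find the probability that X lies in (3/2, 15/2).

P(3/2 < X < 15/2) = ∫_{3/2}^{15/2} f(x) dx
where f(x) = \frac{3 e^{- \frac{3 x}{2}}}{2}
= - \frac{1 - e^{9}}{e^{\frac{45}{4}}}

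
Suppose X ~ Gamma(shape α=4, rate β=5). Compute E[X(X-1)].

E[X(X-1)] = E[X² - X] = E[X²] - E[X]
E[X] = \frac{4}{5}
E[X²] = Var(X) + (E[X])² = \frac{4}{25} + (\frac{4}{5})² = \frac{4}{5}
E[X(X-1)] = \frac{4}{5} - \frac{4}{5} = 0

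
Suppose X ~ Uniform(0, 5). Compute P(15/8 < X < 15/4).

P(15/8 < X < 15/4) = ∫_{15/8}^{15/4} f(x) dx
where f(x) = \frac{1}{5}
= \frac{3}{8}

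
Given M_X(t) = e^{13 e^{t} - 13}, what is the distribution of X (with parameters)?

The MGF M(t) = e^{13 e^{t} - 13} is the standard form for the Poisson distribution.
Comparing with the known MGF formula identifies: Poisson(λ=13)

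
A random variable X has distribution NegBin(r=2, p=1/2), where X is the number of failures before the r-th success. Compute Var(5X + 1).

For X ~ NegBin(r=2, p=1/2), where X is the number of failures before the r-th success:
Var(X) = 4
Var(5X + 1) = (5)² × Var(X) = 25 × 4 = 100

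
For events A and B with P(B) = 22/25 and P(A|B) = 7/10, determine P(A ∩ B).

By definition, P(A|B) = P(A ∩ B) / P(B)
So P(A ∩ B) = P(A|B) × P(B)
= 7/10 × 22/25
= 77/125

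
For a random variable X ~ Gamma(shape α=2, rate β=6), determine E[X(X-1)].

E[X(X-1)] = E[X² - X] = E[X²] - E[X]
E[X] = \frac{1}{3}
E[X²] = Var(X) + (E[X])² = \frac{1}{18} + (\frac{1}{3})² = \frac{1}{6}
E[X(X-1)] = \frac{1}{6} - \frac{1}{3} = - \frac{1}{6}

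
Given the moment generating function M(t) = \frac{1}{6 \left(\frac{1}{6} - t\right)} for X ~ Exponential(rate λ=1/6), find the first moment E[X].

To find E[X], compute M^(1)(0):
M^(1)(t) = \frac{1}{6 \left(\frac{1}{6} - t\right)^{2}}
M^(1)(0) = 6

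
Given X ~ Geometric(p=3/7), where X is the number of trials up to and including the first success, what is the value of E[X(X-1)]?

E[X(X-1)] = E[X² - X] = E[X²] - E[X]
E[X] = \frac{7}{3}
E[X²] = Var(X) + (E[X])² = \frac{28}{9} + (\frac{7}{3})² = \frac{77}{9}
E[X(X-1)] = \frac{77}{9} - \frac{7}{3} = \frac{56}{9}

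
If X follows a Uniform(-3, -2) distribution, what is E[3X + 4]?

For X ~ Uniform(-3, -2):
E[X] = - \frac{5}{2}
E[3X + 4] = 3 × E[X] + 4 = - \frac{7}{2}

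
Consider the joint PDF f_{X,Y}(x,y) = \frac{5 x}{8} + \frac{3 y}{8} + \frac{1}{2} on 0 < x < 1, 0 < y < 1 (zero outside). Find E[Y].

E[Y] = ∫_0^1 ∫_0^1 y × f(x,y) dx dy
= \frac{17}{32}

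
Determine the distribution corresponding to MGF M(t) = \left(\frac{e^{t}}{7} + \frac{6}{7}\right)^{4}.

The MGF M(t) = \left(\frac{e^{t}}{7} + \frac{6}{7}\right)^{4} is the standard form for the Binomial distribution.
Comparing with the known MGF formula identifies: Binomial(n=4, p=1/7)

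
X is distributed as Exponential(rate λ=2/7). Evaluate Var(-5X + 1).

For X ~ Exponential(rate λ=2/7):
Var(X) = \frac{49}{4}
Var(-5X + 1) = (-5)² × Var(X) = 25 × \frac{49}{4} = \frac{1225}{4}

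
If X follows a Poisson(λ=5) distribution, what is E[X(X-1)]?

E[X(X-1)] = E[X² - X] = E[X²] - E[X]
E[X] = 5
E[X²] = Var(X) + (E[X])² = 5 + (5)² = 30
E[X(X-1)] = 30 - 5 = 25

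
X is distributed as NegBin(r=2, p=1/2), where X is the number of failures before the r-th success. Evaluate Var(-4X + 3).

For X ~ NegBin(r=2, p=1/2), where X is the number of failures before the r-th success:
Var(X) = 4
Var(-4X + 3) = (-4)² × Var(X) = 16 × 4 = 64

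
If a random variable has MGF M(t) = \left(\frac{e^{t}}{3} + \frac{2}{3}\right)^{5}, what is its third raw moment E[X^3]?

To find E[X^3], compute M^(3)(0):
M^(1)(t) = \frac{5 \left(\frac{e^{t}}{3} + \frac{2}{3}\right)^{4} e^{t}}{3}
M^(2)(t) = \frac{5 \left(\frac{e^{t}}{3} + \frac{2}{3}\right)^{4} e^{t}}{3} + \frac{20 \left(\frac{e^{t}}{3} + \frac{2}{3}\right)^{3} e^{2 t}}{9}
M^(3)(t) = \frac{5 \left(\frac{e^{t}}{3} + \frac{2}{3}\right)^{4} e^{t}}{3} + \frac{20 \left(\frac{e^{t}}{3} + \frac{2}{3}\right)^{3} e^{2 t}}{3} + \frac{20 \left(\frac{e^{t}}{3} + \frac{2}{3}\right)^{2} e^{3 t}}{9}
M^(3)(0) = \frac{95}{9}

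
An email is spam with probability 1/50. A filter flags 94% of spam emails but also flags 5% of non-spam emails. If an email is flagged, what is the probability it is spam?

Let D = the rare event, + = positive/flagged.
P(D) = 1/50
P(+|D) = 94/100 = 47/50
P(+|D') = 5/100 = 1/20
P(+) = P(+|D)P(D) + P(+|D')P(D')
     = \frac{47}{50} × \frac{1}{50} + \frac{1}{20} × \frac{49}{50}
     = \frac{339}{5000}
P(D|+) = P(+|D)P(D)/P(+) = \frac{94}{339}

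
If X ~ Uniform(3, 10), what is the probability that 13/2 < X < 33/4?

P(13/2 < X < 33/4) = ∫_{13/2}^{33/4} f(x) dx
where f(x) = \frac{1}{7}
= \frac{1}{4}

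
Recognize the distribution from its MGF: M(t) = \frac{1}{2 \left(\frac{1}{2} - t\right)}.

The MGF M(t) = \frac{1}{2 \left(\frac{1}{2} - t\right)} is the standard form for the Exponential distribution.
Comparing with the known MGF formula identifies: Exponential(rate λ=1/2)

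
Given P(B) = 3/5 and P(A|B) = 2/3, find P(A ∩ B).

By definition, P(A|B) = P(A ∩ B) / P(B)
So P(A ∩ B) = P(A|B) × P(B)
= 2/3 × 3/5
= 2/5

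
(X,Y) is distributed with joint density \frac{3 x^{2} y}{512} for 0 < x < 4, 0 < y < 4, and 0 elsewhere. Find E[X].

f_X(x) = ∫_0^4 \frac{3 x^{2} y}{512} dy = \frac{3 x^{2}}{64}
E[X] = ∫_0^4 x × (\frac{3 x^{2}}{64}) dx = 3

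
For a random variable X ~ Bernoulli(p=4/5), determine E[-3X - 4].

For X ~ Bernoulli(p=4/5):
E[X] = \frac{4}{5}
E[-3X - 4] = -3 × E[X] - 4 = - \frac{32}{5}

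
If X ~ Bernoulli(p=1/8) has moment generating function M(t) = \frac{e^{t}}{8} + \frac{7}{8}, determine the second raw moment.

To find E[X^2], compute M^(2)(0):
M^(1)(t) = \frac{e^{t}}{8}
M^(2)(t) = \frac{e^{t}}{8}
M^(2)(0) = \frac{1}{8}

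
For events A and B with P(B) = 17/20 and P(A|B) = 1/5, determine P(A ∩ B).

By definition, P(A|B) = P(A ∩ B) / P(B)
So P(A ∩ B) = P(A|B) × P(B)
= 1/5 × 17/20
= 17/100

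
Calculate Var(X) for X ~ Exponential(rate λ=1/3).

For X ~ Exponential(rate λ=1/3):
Var(X) = 9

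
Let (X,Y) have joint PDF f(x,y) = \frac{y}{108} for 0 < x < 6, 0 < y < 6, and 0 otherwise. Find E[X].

f_X(x) = ∫_0^6 \frac{y}{108} dy = \frac{1}{6}
E[X] = ∫_0^6 x × (\frac{1}{6}) dx = 3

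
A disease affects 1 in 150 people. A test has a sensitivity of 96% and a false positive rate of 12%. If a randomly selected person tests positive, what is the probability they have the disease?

Let D = the rare event, + = positive/flagged.
P(D) = 1/150
P(+|D) = 96/100 = 24/25
P(+|D') = 12/100 = 3/25
P(+) = P(+|D)P(D) + P(+|D')P(D')
     = \frac{24}{25} × \frac{1}{150} + \frac{3}{25} × \frac{149}{150}
     = \frac{157}{1250}
P(D|+) = P(+|D)P(D)/P(+) = \frac{8}{157}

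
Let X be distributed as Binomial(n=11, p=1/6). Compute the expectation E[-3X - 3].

For X ~ Binomial(n=11, p=1/6):
E[X] = \frac{11}{6}
E[-3X - 3] = -3 × E[X] - 3 = - \frac{17}{2}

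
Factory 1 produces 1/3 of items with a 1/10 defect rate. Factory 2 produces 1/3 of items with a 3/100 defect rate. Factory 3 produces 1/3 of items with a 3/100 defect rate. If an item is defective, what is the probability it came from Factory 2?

Using Bayes' theorem:
P(F1) = 1/3, P(D|F1) = 1/10
P(F2) = 1/3, P(D|F2) = 3/100
P(F3) = 1/3, P(D|F3) = 3/100
P(D) = P(D|F1)P(F1) + P(D|F2)P(F2) + P(D|F3)P(F3)
     = \frac{4}{75}
P(F2|D) = P(D|F2)P(F2) / P(D)
= \frac{3}{16}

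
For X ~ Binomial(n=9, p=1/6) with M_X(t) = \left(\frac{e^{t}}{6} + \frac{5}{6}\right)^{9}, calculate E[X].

To find E[X], compute M^(1)(0):
M^(1)(t) = \frac{3 \left(\frac{e^{t}}{6} + \frac{5}{6}\right)^{8} e^{t}}{2}
M^(1)(0) = \frac{3}{2}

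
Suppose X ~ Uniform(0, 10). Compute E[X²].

Using the identity E[X²] = Var(X) + (E[X])²:
E[X] = 5
Var(X) = \frac{25}{3}
E[X²] = \frac{25}{3} + (5)²
= \frac{100}{3}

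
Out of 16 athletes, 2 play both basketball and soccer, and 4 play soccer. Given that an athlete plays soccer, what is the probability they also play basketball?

P(A ∩ B) = 2/16 = 1/8
P(B) = 4/16 = 1/4
P(A|B) = P(A ∩ B) / P(B) = (1/8) / (1/4) = 1/2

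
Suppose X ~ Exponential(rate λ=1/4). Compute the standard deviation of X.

For X ~ Exponential(rate λ=1/4):
Var(X) = 16
SD(X) = √(Var(X)) = √(16) = 4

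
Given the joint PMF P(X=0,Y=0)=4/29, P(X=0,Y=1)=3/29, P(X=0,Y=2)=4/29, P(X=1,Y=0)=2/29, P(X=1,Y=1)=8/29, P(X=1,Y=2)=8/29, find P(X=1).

P(X=1) = P(X=1,Y=0) + P(X=1,Y=1) + P(X=1,Y=2)
= 2/29 + 8/29 + 8/29
= 18/29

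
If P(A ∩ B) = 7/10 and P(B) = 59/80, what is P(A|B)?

P(A|B) = P(A ∩ B) / P(B)
= (7/10) / (59/80)
= 56/59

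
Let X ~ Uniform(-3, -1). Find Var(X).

For X ~ Uniform(-3, -1):
Var(X) = \frac{1}{3}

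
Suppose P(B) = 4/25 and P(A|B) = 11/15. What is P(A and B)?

By definition, P(A|B) = P(A ∩ B) / P(B)
So P(A ∩ B) = P(A|B) × P(B)
= 11/15 × 4/25
= 44/375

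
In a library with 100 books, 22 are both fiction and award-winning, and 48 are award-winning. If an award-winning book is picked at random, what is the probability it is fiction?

P(A ∩ B) = 22/100 = 11/50
P(B) = 48/100 = 12/25
P(A|B) = P(A ∩ B) / P(B) = (11/50) / (12/25) = 11/24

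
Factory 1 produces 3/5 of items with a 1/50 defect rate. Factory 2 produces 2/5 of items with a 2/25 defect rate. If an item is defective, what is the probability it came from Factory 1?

Using Bayes' theorem:
P(F1) = 3/5, P(D|F1) = 1/50
P(F2) = 2/5, P(D|F2) = 2/25
P(D) = P(D|F1)P(F1) + P(D|F2)P(F2)
     = \frac{11}{250}
P(F1|D) = P(D|F1)P(F1) / P(D)
= \frac{3}{11}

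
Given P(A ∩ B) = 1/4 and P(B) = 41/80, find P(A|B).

P(A|B) = P(A ∩ B) / P(B)
= (1/4) / (41/80)
= 20/41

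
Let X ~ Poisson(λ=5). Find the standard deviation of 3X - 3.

For X ~ Poisson(λ=5):
Var(X) = 5
SD(X) = √(Var(X)) = √(5) = \sqrt{5}
SD(3X - 3) = |3| × SD(X) = 3 × \sqrt{5} = 3 \sqrt{5}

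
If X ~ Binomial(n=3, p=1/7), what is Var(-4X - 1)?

For X ~ Binomial(n=3, p=1/7):
Var(X) = \frac{18}{49}
Var(-4X - 1) = (-4)² × Var(X) = 16 × \frac{18}{49} = \frac{288}{49}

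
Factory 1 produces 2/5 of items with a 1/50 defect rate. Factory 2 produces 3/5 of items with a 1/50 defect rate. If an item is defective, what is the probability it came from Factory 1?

Using Bayes' theorem:
P(F1) = 2/5, P(D|F1) = 1/50
P(F2) = 3/5, P(D|F2) = 1/50
P(D) = P(D|F1)P(F1) + P(D|F2)P(F2)
     = \frac{1}{50}
P(F1|D) = P(D|F1)P(F1) / P(D)
= \frac{2}{5}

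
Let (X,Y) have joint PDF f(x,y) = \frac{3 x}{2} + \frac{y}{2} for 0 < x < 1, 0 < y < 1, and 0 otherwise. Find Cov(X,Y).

E[XY] = ∫∫ xy × f(x,y) dx dy = \frac{1}{3}
E[X] = \frac{5}{8}
E[Y] = \frac{13}{24}
Cov(X,Y) = E[XY] - E[X]E[Y] = - \frac{1}{192}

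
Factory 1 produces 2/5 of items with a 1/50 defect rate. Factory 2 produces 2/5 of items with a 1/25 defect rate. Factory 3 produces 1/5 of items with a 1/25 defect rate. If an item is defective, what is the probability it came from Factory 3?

Using Bayes' theorem:
P(F1) = 2/5, P(D|F1) = 1/50
P(F2) = 2/5, P(D|F2) = 1/25
P(F3) = 1/5, P(D|F3) = 1/25
P(D) = P(D|F1)P(F1) + P(D|F2)P(F2) + P(D|F3)P(F3)
     = \frac{4}{125}
P(F3|D) = P(D|F3)P(F3) / P(D)
= \frac{1}{4}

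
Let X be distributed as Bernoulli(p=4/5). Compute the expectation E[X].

For X ~ Bernoulli(p=4/5), the expected value is:
E[X] = \frac{4}{5}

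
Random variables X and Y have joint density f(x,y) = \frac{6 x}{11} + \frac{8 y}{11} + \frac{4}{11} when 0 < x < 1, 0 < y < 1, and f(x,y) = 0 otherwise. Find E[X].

E[X] = ∫_0^1 ∫_0^1 x × f(x,y) dy dx
= ∫_0^1 ∫_0^1 x × (\frac{6 x}{11} + \frac{8 y}{11} + \frac{4}{11}) dy dx
= \frac{6}{11}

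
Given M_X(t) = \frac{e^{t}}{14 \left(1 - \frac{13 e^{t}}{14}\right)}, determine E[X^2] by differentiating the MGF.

To find E[X^2], compute M^(2)(0):
M^(1)(t) = \frac{e^{t}}{14 \left(1 - \frac{13 e^{t}}{14}\right)} + \frac{13 e^{2 t}}{196 \left(1 - \frac{13 e^{t}}{14}\right)^{2}}
M^(2)(t) = \frac{e^{t}}{14 \left(1 - \frac{13 e^{t}}{14}\right)} + \frac{39 e^{2 t}}{196 \left(1 - \frac{13 e^{t}}{14}\right)^{2}} + \frac{169 e^{3 t}}{1372 \left(1 - \frac{13 e^{t}}{14}\right)^{3}}
M^(2)(0) = 378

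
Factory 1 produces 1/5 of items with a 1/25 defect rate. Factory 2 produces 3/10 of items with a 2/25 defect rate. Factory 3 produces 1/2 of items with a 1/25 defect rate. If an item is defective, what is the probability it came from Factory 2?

Using Bayes' theorem:
P(F1) = 1/5, P(D|F1) = 1/25
P(F2) = 3/10, P(D|F2) = 2/25
P(F3) = 1/2, P(D|F3) = 1/25
P(D) = P(D|F1)P(F1) + P(D|F2)P(F2) + P(D|F3)P(F3)
     = \frac{13}{250}
P(F2|D) = P(D|F2)P(F2) / P(D)
= \frac{6}{13}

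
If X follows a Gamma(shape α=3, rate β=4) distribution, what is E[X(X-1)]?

E[X(X-1)] = E[X² - X] = E[X²] - E[X]
E[X] = \frac{3}{4}
E[X²] = Var(X) + (E[X])² = \frac{3}{16} + (\frac{3}{4})² = \frac{3}{4}
E[X(X-1)] = \frac{3}{4} - \frac{3}{4} = 0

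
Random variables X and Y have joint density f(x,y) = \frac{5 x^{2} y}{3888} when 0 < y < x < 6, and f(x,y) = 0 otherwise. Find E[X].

f_X(x) = ∫_0^x \frac{5 x^{2} y}{3888} dy = \frac{5 x^{4}}{7776}
E[X] = ∫_0^6 x × (\frac{5 x^{4}}{7776}) dx = 5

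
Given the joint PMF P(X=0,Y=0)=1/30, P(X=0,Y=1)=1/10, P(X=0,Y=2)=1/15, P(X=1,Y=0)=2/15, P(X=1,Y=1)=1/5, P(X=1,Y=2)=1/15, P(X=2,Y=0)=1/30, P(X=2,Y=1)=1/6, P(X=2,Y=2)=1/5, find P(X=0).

P(X=0) = P(X=0,Y=0) + P(X=0,Y=1) + P(X=0,Y=2)
= 1/30 + 1/10 + 1/15
= 1/5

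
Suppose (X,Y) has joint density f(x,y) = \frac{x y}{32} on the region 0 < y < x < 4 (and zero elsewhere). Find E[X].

f_X(x) = ∫_0^x \frac{x y}{32} dy = \frac{x^{3}}{64}
E[X] = ∫_0^4 x × (\frac{x^{3}}{64}) dx = \frac{16}{5}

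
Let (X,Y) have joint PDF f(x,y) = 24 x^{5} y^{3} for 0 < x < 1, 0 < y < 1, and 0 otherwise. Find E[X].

E[X] = ∫_0^1 ∫_0^1 x × f(x,y) dy dx
= ∫_0^1 ∫_0^1 x × (24 x^{5} y^{3}) dy dx
= \frac{6}{7}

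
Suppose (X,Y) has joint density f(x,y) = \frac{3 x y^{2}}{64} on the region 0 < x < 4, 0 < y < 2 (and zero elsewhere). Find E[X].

f_X(x) = ∫_0^2 \frac{3 x y^{2}}{64} dy = \frac{x}{8}
E[X] = ∫_0^4 x × (\frac{x}{8}) dx = \frac{8}{3}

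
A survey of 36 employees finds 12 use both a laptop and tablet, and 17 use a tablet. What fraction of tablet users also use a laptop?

P(A ∩ B) = 12/36 = 1/3
P(B) = 17/36
P(A|B) = P(A ∩ B) / P(B) = (1/3) / (17/36) = 12/17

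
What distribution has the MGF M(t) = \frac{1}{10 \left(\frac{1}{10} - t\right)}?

The MGF M(t) = \frac{1}{10 \left(\frac{1}{10} - t\right)} is the standard form for the Exponential distribution.
Comparing with the known MGF formula identifies: Exponential(rate λ=1/10)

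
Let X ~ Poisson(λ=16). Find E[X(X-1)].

E[X(X-1)] = E[X² - X] = E[X²] - E[X]
E[X] = 16
E[X²] = Var(X) + (E[X])² = 16 + (16)² = 272
E[X(X-1)] = 272 - 16 = 256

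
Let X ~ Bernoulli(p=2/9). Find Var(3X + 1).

For X ~ Bernoulli(p=2/9):
Var(X) = \frac{14}{81}
Var(3X + 1) = (3)² × Var(X) = 9 × \frac{14}{81} = \frac{14}{9}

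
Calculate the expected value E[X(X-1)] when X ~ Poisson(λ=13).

E[X(X-1)] = E[X² - X] = E[X²] - E[X]
E[X] = 13
E[X²] = Var(X) + (E[X])² = 13 + (13)² = 182
E[X(X-1)] = 182 - 13 = 169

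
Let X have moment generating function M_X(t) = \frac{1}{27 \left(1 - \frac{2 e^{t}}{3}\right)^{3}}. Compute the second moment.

To find E[X^2], compute M^(2)(0):
M^(1)(t) = \frac{2 e^{t}}{27 \left(1 - \frac{2 e^{t}}{3}\right)^{4}}
M^(2)(t) = \frac{2 e^{t}}{27 \left(1 - \frac{2 e^{t}}{3}\right)^{4}} + \frac{16 e^{2 t}}{81 \left(1 - \frac{2 e^{t}}{3}\right)^{5}}
M^(2)(0) = 54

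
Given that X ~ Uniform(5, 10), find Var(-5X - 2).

For X ~ Uniform(5, 10):
Var(X) = \frac{25}{12}
Var(-5X - 2) = (-5)² × Var(X) = 25 × \frac{25}{12} = \frac{625}{12}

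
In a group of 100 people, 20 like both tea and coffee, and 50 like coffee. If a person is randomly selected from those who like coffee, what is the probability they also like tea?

P(A ∩ B) = 20/100 = 1/5
P(B) = 50/100 = 1/2
P(A|B) = P(A ∩ B) / P(B) = (1/5) / (1/2) = 2/5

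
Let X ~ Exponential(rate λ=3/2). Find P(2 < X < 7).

P(2 < X < 7) = ∫_{2}^{7} f(x) dx
where f(x) = \frac{3 e^{- \frac{3 x}{2}}}{2}
= - \frac{1}{e^{\frac{21}{2}}} + e^{-3}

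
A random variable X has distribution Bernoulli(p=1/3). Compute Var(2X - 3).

For X ~ Bernoulli(p=1/3):
Var(X) = \frac{2}{9}
Var(2X - 3) = (2)² × Var(X) = 4 × \frac{2}{9} = \frac{8}{9}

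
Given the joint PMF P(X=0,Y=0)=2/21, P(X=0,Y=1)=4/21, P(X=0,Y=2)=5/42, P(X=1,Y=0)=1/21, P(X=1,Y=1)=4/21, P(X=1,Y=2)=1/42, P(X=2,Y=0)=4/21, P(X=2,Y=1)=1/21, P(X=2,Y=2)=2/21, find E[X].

First find marginal of X:
P(X=0) = 17/42
P(X=1) = 11/42
P(X=2) = 1/3
E[X] = 0 × 17/42 + 1 × 11/42 + 2 × 1/3 = 13/14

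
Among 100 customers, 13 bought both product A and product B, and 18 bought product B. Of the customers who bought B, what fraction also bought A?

P(A ∩ B) = 13/100
P(B) = 18/100 = 9/50
P(A|B) = P(A ∩ B) / P(B) = (13/100) / (9/50) = 13/18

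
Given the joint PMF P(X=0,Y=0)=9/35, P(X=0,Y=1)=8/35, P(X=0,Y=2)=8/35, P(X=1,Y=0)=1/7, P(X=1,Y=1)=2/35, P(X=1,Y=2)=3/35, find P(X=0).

P(X=0) = P(X=0,Y=0) + P(X=0,Y=1) + P(X=0,Y=2)
= 9/35 + 8/35 + 8/35
= 5/7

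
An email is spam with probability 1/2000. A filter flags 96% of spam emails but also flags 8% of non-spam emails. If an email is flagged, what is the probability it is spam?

Let D = the rare event, + = positive/flagged.
P(D) = 1/2000
P(+|D) = 96/100 = 24/25
P(+|D') = 8/100 = 2/25
P(+) = P(+|D)P(D) + P(+|D')P(D')
     = \frac{24}{25} × \frac{1}{2000} + \frac{2}{25} × \frac{1999}{2000}
     = \frac{2011}{25000}
P(D|+) = P(+|D)P(D)/P(+) = \frac{12}{2011}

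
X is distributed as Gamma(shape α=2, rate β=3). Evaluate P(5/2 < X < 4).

P(5/2 < X < 4) = ∫_{5/2}^{4} f(x) dx
where f(x) = 9 x e^{- 3 x}
= - \frac{13}{e^{12}} + \frac{17}{2 e^{\frac{15}{2}}}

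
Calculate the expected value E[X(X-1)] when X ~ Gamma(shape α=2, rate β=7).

E[X(X-1)] = E[X² - X] = E[X²] - E[X]
E[X] = \frac{2}{7}
E[X²] = Var(X) + (E[X])² = \frac{2}{49} + (\frac{2}{7})² = \frac{6}{49}
E[X(X-1)] = \frac{6}{49} - \frac{2}{7} = - \frac{8}{49}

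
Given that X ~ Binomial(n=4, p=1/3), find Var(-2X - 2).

For X ~ Binomial(n=4, p=1/3):
Var(X) = \frac{8}{9}
Var(-2X - 2) = (-2)² × Var(X) = 4 × \frac{8}{9} = \frac{32}{9}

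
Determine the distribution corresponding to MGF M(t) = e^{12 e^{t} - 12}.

The MGF M(t) = e^{12 e^{t} - 12} is the standard form for the Poisson distribution.
Comparing with the known MGF formula identifies: Poisson(λ=12)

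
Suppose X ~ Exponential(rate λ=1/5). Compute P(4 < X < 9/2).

P(4 < X < 9/2) = ∫_{4}^{9/2} f(x) dx
where f(x) = \frac{e^{- \frac{x}{5}}}{5}
= - \frac{1}{e^{\frac{9}{10}}} + e^{- \frac{4}{5}}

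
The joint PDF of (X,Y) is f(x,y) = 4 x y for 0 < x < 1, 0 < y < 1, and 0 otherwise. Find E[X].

E[X] = ∫_0^1 ∫_0^1 x × f(x,y) dy dx
= ∫_0^1 ∫_0^1 x × (4 x y) dy dx
= \frac{2}{3}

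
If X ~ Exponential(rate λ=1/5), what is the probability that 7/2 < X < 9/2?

P(7/2 < X < 9/2) = ∫_{7/2}^{9/2} f(x) dx
where f(x) = \frac{e^{- \frac{x}{5}}}{5}
= - \frac{1 - e^{\frac{1}{5}}}{e^{\frac{9}{10}}}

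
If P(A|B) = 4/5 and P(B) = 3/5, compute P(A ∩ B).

By definition, P(A|B) = P(A ∩ B) / P(B)
So P(A ∩ B) = P(A|B) × P(B)
= 4/5 × 3/5
= 12/25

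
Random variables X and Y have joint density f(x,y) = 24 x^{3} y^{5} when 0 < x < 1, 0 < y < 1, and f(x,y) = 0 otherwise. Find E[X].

E[X] = ∫_0^1 ∫_0^1 x × f(x,y) dy dx
= ∫_0^1 ∫_0^1 x × (24 x^{3} y^{5}) dy dx
= \frac{4}{5}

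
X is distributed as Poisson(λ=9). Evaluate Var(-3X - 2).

For X ~ Poisson(λ=9):
Var(X) = 9
Var(-3X - 2) = (-3)² × Var(X) = 9 × 9 = 81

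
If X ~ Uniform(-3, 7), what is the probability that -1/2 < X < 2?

P(-1/2 < X < 2) = ∫_{-1/2}^{2} f(x) dx
where f(x) = \frac{1}{10}
= \frac{1}{4}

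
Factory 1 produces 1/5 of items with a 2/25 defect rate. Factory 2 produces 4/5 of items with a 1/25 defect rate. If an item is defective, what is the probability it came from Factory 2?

Using Bayes' theorem:
P(F1) = 1/5, P(D|F1) = 2/25
P(F2) = 4/5, P(D|F2) = 1/25
P(D) = P(D|F1)P(F1) + P(D|F2)P(F2)
     = \frac{6}{125}
P(F2|D) = P(D|F2)P(F2) / P(D)
= \frac{2}{3}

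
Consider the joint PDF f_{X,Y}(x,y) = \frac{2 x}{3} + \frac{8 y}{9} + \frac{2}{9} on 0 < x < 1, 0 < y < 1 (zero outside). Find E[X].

E[X] = ∫_0^1 ∫_0^1 x × f(x,y) dy dx
= ∫_0^1 ∫_0^1 x × (\frac{2 x}{3} + \frac{8 y}{9} + \frac{2}{9}) dy dx
= \frac{5}{9}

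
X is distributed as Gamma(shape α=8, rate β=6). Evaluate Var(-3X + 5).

For X ~ Gamma(shape α=8, rate β=6):
Var(X) = \frac{2}{9}
Var(-3X + 5) = (-3)² × Var(X) = 9 × \frac{2}{9} = 2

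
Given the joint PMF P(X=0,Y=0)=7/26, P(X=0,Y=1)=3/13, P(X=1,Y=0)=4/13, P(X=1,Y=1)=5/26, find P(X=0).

P(X=0) = P(X=0,Y=0) + P(X=0,Y=1)
= 7/26 + 3/13
= 1/2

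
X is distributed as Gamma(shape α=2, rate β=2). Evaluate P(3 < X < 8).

P(3 < X < 8) = ∫_{3}^{8} f(x) dx
where f(x) = 4 x e^{- 2 x}
= \frac{-17 + 7 e^{10}}{e^{16}}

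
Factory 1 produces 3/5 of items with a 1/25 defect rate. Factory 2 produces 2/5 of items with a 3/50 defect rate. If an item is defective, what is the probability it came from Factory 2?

Using Bayes' theorem:
P(F1) = 3/5, P(D|F1) = 1/25
P(F2) = 2/5, P(D|F2) = 3/50
P(D) = P(D|F1)P(F1) + P(D|F2)P(F2)
     = \frac{6}{125}
P(F2|D) = P(D|F2)P(F2) / P(D)
= \frac{1}{2}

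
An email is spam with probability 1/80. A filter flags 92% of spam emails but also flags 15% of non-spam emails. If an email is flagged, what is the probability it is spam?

Let D = the rare event, + = positive/flagged.
P(D) = 1/80
P(+|D) = 92/100 = 23/25
P(+|D') = 15/100 = 3/20
P(+) = P(+|D)P(D) + P(+|D')P(D')
     = \frac{23}{25} × \frac{1}{80} + \frac{3}{20} × \frac{79}{80}
     = \frac{1277}{8000}
P(D|+) = P(+|D)P(D)/P(+) = \frac{92}{1277}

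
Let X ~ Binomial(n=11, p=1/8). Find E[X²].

Using the identity E[X²] = Var(X) + (E[X])²:
E[X] = \frac{11}{8}
Var(X) = \frac{77}{64}
E[X²] = \frac{77}{64} + (\frac{11}{8})²
= \frac{99}{32}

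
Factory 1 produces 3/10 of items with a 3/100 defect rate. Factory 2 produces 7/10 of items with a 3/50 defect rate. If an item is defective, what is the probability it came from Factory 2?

Using Bayes' theorem:
P(F1) = 3/10, P(D|F1) = 3/100
P(F2) = 7/10, P(D|F2) = 3/50
P(D) = P(D|F1)P(F1) + P(D|F2)P(F2)
     = \frac{51}{1000}
P(F2|D) = P(D|F2)P(F2) / P(D)
= \frac{14}{17}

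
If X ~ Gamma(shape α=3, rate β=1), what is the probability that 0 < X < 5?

P(0 < X < 5) = ∫_{0}^{5} f(x) dx
where f(x) = \frac{x^{2} e^{- x}}{2}
= 1 - \frac{37}{2 e^{5}}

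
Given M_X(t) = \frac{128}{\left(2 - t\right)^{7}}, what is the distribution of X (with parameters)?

The MGF M(t) = \frac{128}{\left(2 - t\right)^{7}} is the standard form for the Gamma distribution.
Comparing with the known MGF formula identifies: Gamma(shape α=7, rate β=2)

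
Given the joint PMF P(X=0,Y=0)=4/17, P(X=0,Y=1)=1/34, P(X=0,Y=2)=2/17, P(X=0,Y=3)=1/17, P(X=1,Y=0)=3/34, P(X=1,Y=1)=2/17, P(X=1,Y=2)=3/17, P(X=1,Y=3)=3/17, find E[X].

First find marginal of X:
P(X=0) = 15/34
P(X=1) = 19/34
E[X] = 0 × 15/34 + 1 × 19/34 = 19/34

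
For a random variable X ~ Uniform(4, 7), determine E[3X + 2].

For X ~ Uniform(4, 7):
E[X] = \frac{11}{2}
E[3X + 2] = 3 × E[X] + 2 = \frac{37}{2}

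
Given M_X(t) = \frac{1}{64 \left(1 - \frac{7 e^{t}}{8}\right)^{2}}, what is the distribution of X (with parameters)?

The MGF M(t) = \frac{1}{64 \left(1 - \frac{7 e^{t}}{8}\right)^{2}} is the standard form for the NegativeBinomial distribution.
Comparing with the known MGF formula identifies: NegBin(r=2, p=1/8), X = failures before r-th success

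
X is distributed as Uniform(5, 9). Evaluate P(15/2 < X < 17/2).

P(15/2 < X < 17/2) = ∫_{15/2}^{17/2} f(x) dx
where f(x) = \frac{1}{4}
= \frac{1}{4}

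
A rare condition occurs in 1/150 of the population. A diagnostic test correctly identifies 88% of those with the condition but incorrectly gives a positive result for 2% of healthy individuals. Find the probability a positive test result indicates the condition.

Let D = the rare event, + = positive/flagged.
P(D) = 1/150
P(+|D) = 88/100 = 22/25
P(+|D') = 2/100 = 1/50
P(+) = P(+|D)P(D) + P(+|D')P(D')
     = \frac{22}{25} × \frac{1}{150} + \frac{1}{50} × \frac{149}{150}
     = \frac{193}{7500}
P(D|+) = P(+|D)P(D)/P(+) = \frac{44}{193}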